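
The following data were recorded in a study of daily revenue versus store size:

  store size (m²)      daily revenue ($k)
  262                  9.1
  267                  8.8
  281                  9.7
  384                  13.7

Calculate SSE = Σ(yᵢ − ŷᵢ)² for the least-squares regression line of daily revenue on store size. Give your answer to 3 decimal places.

0.130

n = 4, Σx = 1194, Σy = 41.3, Σxy = 12720.3, Σx² = 366350, Σy² = 442.03
Sxx = Σx² − (Σx)²/n = 366350 − 356409 = 9941
Sxy = Σxy − (Σx)(Σy)/n = 12720.3 − 12328.05 = 392.25
Syy = Σy² − (Σy)²/n = 442.03 − 426.4225 = 15.6075
b = Sxy/Sxx = 392.25/9941 = 0.039458
SSE = Syy − b·Sxy = 15.6075 − 0.039458·392.25 = 0.130178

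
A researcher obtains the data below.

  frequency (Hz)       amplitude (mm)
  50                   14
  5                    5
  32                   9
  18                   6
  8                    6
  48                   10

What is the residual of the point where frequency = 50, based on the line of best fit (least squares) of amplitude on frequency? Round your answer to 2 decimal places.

n = 6, Σx = 161, Σy = 50, Σxy = 1649, Σx² = 6241
Sxx = Σx² − (Σx)²/n = 6241 − 4320.166667 = 1920.833333
Sxy = Σxy − (Σx)(Σy)/n = 1649 − 1341.666667 = 307.333333
b = Sxy/Sxx = 307.333333/1920.833333 = 0.16
a = ȳ − b·x̄ = 8.333333 − 0.16·26.833333 = 4.04
ŷ(50) = 4.04 + 0.16·50 = 12.04
residual = y − ŷ = 14 − 12.04 = 1.96

1.96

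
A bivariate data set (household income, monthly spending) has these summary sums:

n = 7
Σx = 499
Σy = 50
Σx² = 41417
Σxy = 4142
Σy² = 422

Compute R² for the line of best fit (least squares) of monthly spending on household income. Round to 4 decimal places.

Sxx = Σx² − (Σx)²/n = 41417 − 35571.571429 = 5845.428571
Sxy = Σxy − (Σx)(Σy)/n = 4142 − 3564.285714 = 577.714286
Syy = Σy² − (Σy)²/n = 422 − 357.142857 = 64.857143
R² = Sxy²/(Sxx·Syy) = (577.714286)²/(5845.428571·64.857143) = 0.880343

0.8803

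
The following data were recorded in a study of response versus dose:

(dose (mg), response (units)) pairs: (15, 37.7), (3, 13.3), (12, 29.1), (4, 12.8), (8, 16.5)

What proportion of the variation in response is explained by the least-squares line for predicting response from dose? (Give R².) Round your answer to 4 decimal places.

n = 5, Σx = 42, Σy = 109.4, Σxy = 1137.8, Σx² = 458, Σy² = 2881.08
Sxx = Σx² − (Σx)²/n = 458 − 352.8 = 105.2
Sxy = Σxy − (Σx)(Σy)/n = 1137.8 − 918.96 = 218.84
Syy = Σy² − (Σy)²/n = 2881.08 − 2393.672 = 487.408
R² = Sxy²/(Sxx·Syy) = (218.84)²/(105.2·487.408) = 0.933996

0.9340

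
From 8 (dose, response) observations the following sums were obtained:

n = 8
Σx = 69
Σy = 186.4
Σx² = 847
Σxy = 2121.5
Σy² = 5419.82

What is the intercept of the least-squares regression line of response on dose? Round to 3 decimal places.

Sxx = Σx² − (Σx)²/n = 847 − 595.125 = 251.875
Sxy = Σxy − (Σx)(Σy)/n = 2121.5 − 1607.7 = 513.8
b = Sxy/Sxx = 513.8/251.875 = 2.039901
a = ȳ − b·x̄ = 23.3 − 2.039901·8.625 = 5.705856

5.706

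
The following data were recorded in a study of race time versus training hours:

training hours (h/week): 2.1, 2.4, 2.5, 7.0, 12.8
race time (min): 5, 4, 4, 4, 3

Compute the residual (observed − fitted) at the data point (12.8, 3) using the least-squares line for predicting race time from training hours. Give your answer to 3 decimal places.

-0.070

n = 5, Σx = 26.8, Σy = 20, Σxy = 96.5, Σx² = 229.26
Sxx = Σx² − (Σx)²/n = 229.26 − 143.648 = 85.612
Sxy = Σxy − (Σx)(Σy)/n = 96.5 − 107.2 = -10.7
b = Sxy/Sxx = -10.7/85.612 = -0.124982
a = ȳ − b·x̄ = 4 − (-0.124982)·5.36 = 4.669906
ŷ(12.8) = 4.669906 + (-0.124982)·12.8 = 3.070130
residual = y − ŷ = 3 − 3.070130 = -0.070130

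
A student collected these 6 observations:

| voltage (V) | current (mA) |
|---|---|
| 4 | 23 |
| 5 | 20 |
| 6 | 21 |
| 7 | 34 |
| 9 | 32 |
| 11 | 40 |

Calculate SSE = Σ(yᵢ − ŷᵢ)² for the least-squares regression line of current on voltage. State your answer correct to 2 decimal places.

73.45

n = 6, Σx = 42, Σy = 170, Σxy = 1284, Σx² = 328, Σy² = 5150
Sxx = Σx² − (Σx)²/n = 328 − 294 = 34
Sxy = Σxy − (Σx)(Σy)/n = 1284 − 1190 = 94
Syy = Σy² − (Σy)²/n = 5150 − 4816.666667 = 333.333333
b = Sxy/Sxx = 94/34 = 2.764706
SSE = Syy − b·Sxy = 333.333333 − 2.764706·94 = 73.450980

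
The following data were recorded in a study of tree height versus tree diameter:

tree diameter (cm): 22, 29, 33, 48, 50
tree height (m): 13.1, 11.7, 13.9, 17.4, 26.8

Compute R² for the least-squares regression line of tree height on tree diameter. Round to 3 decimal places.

0.676

n = 5, Σx = 182, Σy = 82.9, Σxy = 3261.4, Σx² = 7218, Σy² = 1522.71
Sxx = Σx² − (Σx)²/n = 7218 − 6624.8 = 593.2
Sxy = Σxy − (Σx)(Σy)/n = 3261.4 − 3017.56 = 243.84
Syy = Σy² − (Σy)²/n = 1522.71 − 1374.482 = 148.228
R² = Sxy²/(Sxx·Syy) = (243.84)²/(593.2·148.228) = 0.676205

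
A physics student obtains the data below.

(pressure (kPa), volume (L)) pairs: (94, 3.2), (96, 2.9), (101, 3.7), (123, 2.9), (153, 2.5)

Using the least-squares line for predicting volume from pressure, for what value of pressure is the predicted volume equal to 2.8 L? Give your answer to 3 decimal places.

132.348

n = 5, Σx = 567, Σy = 15.2, Σxy = 1692.1, Σx² = 66791
Sxx = Σx² − (Σx)²/n = 66791 − 64297.8 = 2493.2
Sxy = Σxy − (Σx)(Σy)/n = 1692.1 − 1723.68 = -31.58
b = Sxy/Sxx = -31.58/2493.2 = -0.012666
a = ȳ − b·x̄ = 3.04 − (-0.012666)·113.4 = 4.476376
Set a + b·x = 2.8: x = (2.8 − 4.476376) / (-0.012666) = 132.347688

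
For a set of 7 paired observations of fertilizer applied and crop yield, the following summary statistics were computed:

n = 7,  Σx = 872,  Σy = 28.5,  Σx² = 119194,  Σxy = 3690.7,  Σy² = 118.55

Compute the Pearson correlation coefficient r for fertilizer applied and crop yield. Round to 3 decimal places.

0.861

Sxx = Σx² − (Σx)²/n = 119194 − 108626.285714 = 10567.714286
Sxy = Σxy − (Σx)(Σy)/n = 3690.7 − 3550.285714 = 140.414286
Syy = Σy² − (Σy)²/n = 118.55 − 116.035714 = 2.514286
r = Sxy/√(Sxx·Syy) = 140.414286/√(26570.253061) = 140.414286/163.003844 = 0.861417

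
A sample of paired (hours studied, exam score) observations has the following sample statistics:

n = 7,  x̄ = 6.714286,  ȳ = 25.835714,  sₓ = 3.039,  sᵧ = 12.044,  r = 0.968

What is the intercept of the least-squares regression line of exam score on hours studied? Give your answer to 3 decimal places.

0.078

b = r · sᵧ/sₓ = 0.968 · 12.044/3.039 = 3.836325
a = ȳ − b·x̄ = 25.835714 − 3.836325·6.714286 = 0.077530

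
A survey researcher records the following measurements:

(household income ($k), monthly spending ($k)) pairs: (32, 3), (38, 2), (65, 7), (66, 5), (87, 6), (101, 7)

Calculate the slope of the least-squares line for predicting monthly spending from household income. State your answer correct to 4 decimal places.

0.0670

n = 6, Σx = 389, Σy = 30, Σxy = 2186, Σx² = 28819
Sxx = Σx² − (Σx)²/n = 28819 − 25220.166667 = 3598.833333
Sxy = Σxy − (Σx)(Σy)/n = 2186 − 1945 = 241
b = Sxy/Sxx = 241/3598.833333 = 0.066966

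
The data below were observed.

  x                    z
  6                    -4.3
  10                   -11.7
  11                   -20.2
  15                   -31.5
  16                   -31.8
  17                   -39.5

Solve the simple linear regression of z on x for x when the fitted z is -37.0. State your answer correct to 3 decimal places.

16.917

n = 6, Σx = 75, Σy = -139, Σxy = -2017.8, Σx² = 1027
Sxx = Σx² − (Σx)²/n = 1027 − 937.5 = 89.5
Sxy = Σxy − (Σx)(Σy)/n = -2017.8 − (-1737.5) = -280.3
b = Sxy/Sxx = -280.3/89.5 = -3.131844
a = ȳ − b·x̄ = -23.166667 − (-3.131844)·12.5 = 15.981378
Set a + b·x = -37.0: x = (-37.0 − 15.981378) / (-3.131844) = 16.916994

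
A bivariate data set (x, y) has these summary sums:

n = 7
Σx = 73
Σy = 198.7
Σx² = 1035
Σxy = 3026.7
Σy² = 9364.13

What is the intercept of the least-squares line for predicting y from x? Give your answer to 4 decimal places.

-7.9826

Sxx = Σx² − (Σx)²/n = 1035 − 761.285714 = 273.714286
Sxy = Σxy − (Σx)(Σy)/n = 3026.7 − 2072.157143 = 954.542857
b = Sxy/Sxx = 954.542857/273.714286 = 3.487370
a = ȳ − b·x̄ = 28.385714 − 3.487370·10.428571 = -7.982568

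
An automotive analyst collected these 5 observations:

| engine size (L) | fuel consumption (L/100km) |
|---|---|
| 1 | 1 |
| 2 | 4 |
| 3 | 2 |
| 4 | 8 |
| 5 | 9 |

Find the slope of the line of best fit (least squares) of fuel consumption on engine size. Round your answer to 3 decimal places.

2.000

n = 5, Σx = 15, Σy = 24, Σxy = 92, Σx² = 55
Sxx = Σx² − (Σx)²/n = 55 − 45 = 10
Sxy = Σxy − (Σx)(Σy)/n = 92 − 72 = 20
b = Sxy/Sxx = 20/10 = 2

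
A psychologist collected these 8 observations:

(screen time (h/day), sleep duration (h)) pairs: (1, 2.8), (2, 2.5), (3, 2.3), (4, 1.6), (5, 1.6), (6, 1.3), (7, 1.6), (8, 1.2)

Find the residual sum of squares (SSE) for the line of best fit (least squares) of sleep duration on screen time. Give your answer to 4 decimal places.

n = 8, Σx = 36, Σy = 14.9, Σxy = 57.7, Σx² = 204, Σy² = 30.19
Sxx = Σx² − (Σx)²/n = 204 − 162 = 42
Sxy = Σxy − (Σx)(Σy)/n = 57.7 − 67.05 = -9.35
Syy = Σy² − (Σy)²/n = 30.19 − 27.75125 = 2.43875
b = Sxy/Sxx = -9.35/42 = -0.222619
SSE = Syy − b·Sxy = 2.43875 − (-0.222619)·(-9.35) = 0.357262

0.3573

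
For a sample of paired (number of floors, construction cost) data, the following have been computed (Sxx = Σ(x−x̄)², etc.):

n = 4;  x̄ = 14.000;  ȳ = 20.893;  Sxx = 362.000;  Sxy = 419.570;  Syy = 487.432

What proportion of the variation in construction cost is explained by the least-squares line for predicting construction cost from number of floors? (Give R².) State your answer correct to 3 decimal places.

0.998

R² = Sxy²/(Sxx·Syy) = (419.57)²/(362·487.432) = 0.997668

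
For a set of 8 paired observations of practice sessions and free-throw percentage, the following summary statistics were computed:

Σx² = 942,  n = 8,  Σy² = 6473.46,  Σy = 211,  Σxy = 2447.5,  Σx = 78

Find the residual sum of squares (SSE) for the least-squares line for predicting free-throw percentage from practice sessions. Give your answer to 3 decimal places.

Sxx = Σx² − (Σx)²/n = 942 − 760.5 = 181.5
Sxy = Σxy − (Σx)(Σy)/n = 2447.5 − 2057.25 = 390.25
Syy = Σy² − (Σy)²/n = 6473.46 − 5565.125 = 908.335
b = Sxy/Sxx = 390.25/181.5 = 2.150138
SSE = Syy − b·Sxy = 908.335 − 2.150138·390.25 = 69.243747

69.244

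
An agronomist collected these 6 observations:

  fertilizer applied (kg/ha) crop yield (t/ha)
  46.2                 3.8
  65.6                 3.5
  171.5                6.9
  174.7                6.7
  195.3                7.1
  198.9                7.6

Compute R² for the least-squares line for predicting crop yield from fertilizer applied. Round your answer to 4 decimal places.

n = 6, Σx = 852.2, Σy = 35.6, Σxy = 5657.27, Σx² = 144073.44, Σy² = 227.36
Sxx = Σx² − (Σx)²/n = 144073.44 − 121040.806667 = 23032.633333
Sxy = Σxy − (Σx)(Σy)/n = 5657.27 − 5056.386667 = 600.883333
Syy = Σy² − (Σy)²/n = 227.36 − 211.226667 = 16.133333
R² = Sxy²/(Sxx·Syy) = (600.883333)²/(23032.633333·16.133333) = 0.971656

0.9717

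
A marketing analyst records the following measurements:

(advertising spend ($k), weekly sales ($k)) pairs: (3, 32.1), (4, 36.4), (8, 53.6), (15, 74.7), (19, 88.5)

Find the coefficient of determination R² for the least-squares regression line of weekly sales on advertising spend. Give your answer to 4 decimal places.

n = 5, Σx = 49, Σy = 285.3, Σxy = 3472.7, Σx² = 675, Σy² = 18640.67
Sxx = Σx² − (Σx)²/n = 675 − 480.2 = 194.8
Sxy = Σxy − (Σx)(Σy)/n = 3472.7 − 2795.94 = 676.76
Syy = Σy² − (Σy)²/n = 18640.67 − 16279.218 = 2361.452
R² = Sxy²/(Sxx·Syy) = (676.76)²/(194.8·2361.452) = 0.995638

0.9956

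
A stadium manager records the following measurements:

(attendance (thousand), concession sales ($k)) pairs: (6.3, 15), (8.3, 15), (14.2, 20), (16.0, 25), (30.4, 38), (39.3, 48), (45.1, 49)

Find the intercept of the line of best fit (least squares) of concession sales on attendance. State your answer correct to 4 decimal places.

n = 7, Σx = 159.6, Σy = 210, Σxy = 6154.5, Σx² = 5068.88
Sxx = Σx² − (Σx)²/n = 5068.88 − 3638.88 = 1430
Sxy = Σxy − (Σx)(Σy)/n = 6154.5 − 4788 = 1366.5
b = Sxy/Sxx = 1366.5/1430 = 0.955594
a = ȳ − b·x̄ = 30 − 0.955594·22.8 = 8.212448

8.2124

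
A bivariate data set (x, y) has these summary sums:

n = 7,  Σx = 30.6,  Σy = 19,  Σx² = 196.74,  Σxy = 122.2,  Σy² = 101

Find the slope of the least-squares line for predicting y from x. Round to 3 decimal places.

Sxx = Σx² − (Σx)²/n = 196.74 − 133.765714 = 62.974286
Sxy = Σxy − (Σx)(Σy)/n = 122.2 − 83.057143 = 39.142857
b = Sxy/Sxx = 39.142857/62.974286 = 0.621569

0.622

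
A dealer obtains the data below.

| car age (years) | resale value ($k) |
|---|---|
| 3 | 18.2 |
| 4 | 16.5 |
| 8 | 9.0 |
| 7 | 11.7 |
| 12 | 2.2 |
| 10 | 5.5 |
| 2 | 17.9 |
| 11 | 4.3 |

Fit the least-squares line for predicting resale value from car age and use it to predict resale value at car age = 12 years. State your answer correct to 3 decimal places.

n = 8, Σx = 57, Σy = 85.3, Σxy = 439, Σx² = 507
Sxx = Σx² − (Σx)²/n = 507 − 406.125 = 100.875
Sxy = Σxy − (Σx)(Σy)/n = 439 − 607.7625 = -168.7625
b = Sxy/Sxx = -168.7625/100.875 = -1.672986
a = ȳ − b·x̄ = 10.6625 − (-1.672986)·7.125 = 22.582528
ŷ(12) = a + b·12 = 22.582528 + (-1.672986)·12 = 2.506691

2.507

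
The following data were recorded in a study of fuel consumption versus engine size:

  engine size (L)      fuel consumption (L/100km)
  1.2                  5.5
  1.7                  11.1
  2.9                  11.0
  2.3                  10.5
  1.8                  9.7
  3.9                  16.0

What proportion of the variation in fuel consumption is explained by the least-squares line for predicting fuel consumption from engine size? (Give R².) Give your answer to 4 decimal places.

n = 6, Σx = 13.8, Σy = 63.8, Σxy = 161.38, Σx² = 36.48, Σy² = 734.8
Sxx = Σx² − (Σx)²/n = 36.48 − 31.74 = 4.74
Sxy = Σxy − (Σx)(Σy)/n = 161.38 − 146.74 = 14.64
Syy = Σy² − (Σy)²/n = 734.8 − 678.406667 = 56.393333
R² = Sxy²/(Sxx·Syy) = (14.64)²/(4.74·56.393333) = 0.801818

0.8018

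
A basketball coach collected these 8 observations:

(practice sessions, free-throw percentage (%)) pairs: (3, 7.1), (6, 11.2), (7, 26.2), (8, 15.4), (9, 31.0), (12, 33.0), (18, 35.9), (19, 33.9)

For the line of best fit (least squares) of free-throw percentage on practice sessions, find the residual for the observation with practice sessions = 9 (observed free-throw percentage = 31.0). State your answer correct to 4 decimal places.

n = 8, Σx = 82, Σy = 193.7, Σxy = 2360.4, Σx² = 1068
Sxx = Σx² − (Σx)²/n = 1068 − 840.5 = 227.5
Sxy = Σxy − (Σx)(Σy)/n = 2360.4 − 1985.425 = 374.975
b = Sxy/Sxx = 374.975/227.5 = 1.648242
a = ȳ − b·x̄ = 24.2125 − 1.648242·10.25 = 7.318022
ŷ(9) = 7.318022 + 1.648242·9 = 22.152198
residual = y − ŷ = 31.0 − 22.152198 = 8.847802

8.8478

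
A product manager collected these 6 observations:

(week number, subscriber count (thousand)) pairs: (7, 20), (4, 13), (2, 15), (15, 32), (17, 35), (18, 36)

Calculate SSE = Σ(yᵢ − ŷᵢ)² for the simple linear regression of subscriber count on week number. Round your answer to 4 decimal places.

n = 6, Σx = 63, Σy = 151, Σxy = 1945, Σx² = 907, Σy² = 4339
Sxx = Σx² − (Σx)²/n = 907 − 661.5 = 245.5
Sxy = Σxy − (Σx)(Σy)/n = 1945 − 1585.5 = 359.5
Syy = Σy² − (Σy)²/n = 4339 − 3800.166667 = 538.833333
b = Sxy/Sxx = 359.5/245.5 = 1.464358
SSE = Syy − b·Sxy = 538.833333 − 1.464358·359.5 = 12.396470

12.3965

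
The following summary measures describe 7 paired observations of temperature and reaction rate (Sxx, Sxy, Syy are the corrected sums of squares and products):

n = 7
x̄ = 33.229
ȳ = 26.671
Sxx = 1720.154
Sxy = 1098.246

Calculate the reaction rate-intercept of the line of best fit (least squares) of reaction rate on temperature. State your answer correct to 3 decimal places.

5.456

b = Sxy/Sxx = 1098.246/1720.154 = 0.638458
a = ȳ − b·x̄ = 26.671 − 0.638458·33.229 = 5.455681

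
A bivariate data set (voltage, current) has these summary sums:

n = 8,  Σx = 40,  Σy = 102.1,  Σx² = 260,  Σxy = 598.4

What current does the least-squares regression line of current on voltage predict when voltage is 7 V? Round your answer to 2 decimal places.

Sxx = Σx² − (Σx)²/n = 260 − 200 = 60
Sxy = Σxy − (Σx)(Σy)/n = 598.4 − 510.5 = 87.9
b = Sxy/Sxx = 87.9/60 = 1.465
a = ȳ − b·x̄ = 12.7625 − 1.465·5 = 5.4375
ŷ(7) = a + b·7 = 5.4375 + 1.465·7 = 15.6925

15.69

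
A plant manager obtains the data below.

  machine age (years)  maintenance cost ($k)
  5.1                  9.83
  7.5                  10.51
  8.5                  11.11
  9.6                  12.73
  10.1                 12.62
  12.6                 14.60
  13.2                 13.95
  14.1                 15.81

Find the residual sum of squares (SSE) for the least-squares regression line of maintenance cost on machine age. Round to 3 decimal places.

1.730

n = 8, Σx = 80.7, Σy = 101.16, Σxy = 1064.084, Σx² = 880.49, Σy² = 1309.557
Sxx = Σx² − (Σx)²/n = 880.49 − 814.06125 = 66.42875
Sxy = Σxy − (Σx)(Σy)/n = 1064.084 − 1020.4515 = 43.6325
Syy = Σy² − (Σy)²/n = 1309.557 − 1279.1682 = 30.3888
b = Sxy/Sxx = 43.6325/66.42875 = 0.656832
SSE = Syy − b·Sxy = 30.3888 − 0.656832·43.6325 = 1.729597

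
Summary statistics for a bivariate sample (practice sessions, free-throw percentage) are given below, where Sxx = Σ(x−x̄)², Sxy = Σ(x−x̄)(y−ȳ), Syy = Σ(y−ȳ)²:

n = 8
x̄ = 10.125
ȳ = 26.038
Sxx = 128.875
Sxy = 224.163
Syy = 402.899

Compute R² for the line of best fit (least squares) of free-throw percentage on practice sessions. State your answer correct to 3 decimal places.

R² = Sxy²/(Sxx·Syy) = (224.163)²/(128.875·402.899) = 0.967750

0.968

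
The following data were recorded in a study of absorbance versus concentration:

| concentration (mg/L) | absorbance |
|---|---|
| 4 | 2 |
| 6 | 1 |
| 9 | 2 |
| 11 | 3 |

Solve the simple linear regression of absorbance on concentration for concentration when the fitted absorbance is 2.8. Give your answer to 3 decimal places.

12.140

n = 4, Σx = 30, Σy = 8, Σxy = 65, Σx² = 254
Sxx = Σx² − (Σx)²/n = 254 − 225 = 29
Sxy = Σxy − (Σx)(Σy)/n = 65 − 60 = 5
b = Sxy/Sxx = 5/29 = 0.172414
a = ȳ − b·x̄ = 2 − 0.172414·7.5 = 0.706897
Set a + b·x = 2.8: x = (2.8 − 0.706897) / 0.172414 = 12.14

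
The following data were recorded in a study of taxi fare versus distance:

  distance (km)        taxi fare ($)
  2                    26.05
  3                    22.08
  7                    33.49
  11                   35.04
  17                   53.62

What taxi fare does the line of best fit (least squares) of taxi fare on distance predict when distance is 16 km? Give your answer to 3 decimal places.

49.188

n = 5, Σx = 40, Σy = 170.28, Σxy = 1649.75, Σx² = 472
Sxx = Σx² − (Σx)²/n = 472 − 320 = 152
Sxy = Σxy − (Σx)(Σy)/n = 1649.75 − 1362.24 = 287.51
b = Sxy/Sxx = 287.51/152 = 1.891513
a = ȳ − b·x̄ = 34.056 − 1.891513·8 = 18.923895
ŷ(16) = a + b·16 = 18.923895 + 1.891513·16 = 49.188105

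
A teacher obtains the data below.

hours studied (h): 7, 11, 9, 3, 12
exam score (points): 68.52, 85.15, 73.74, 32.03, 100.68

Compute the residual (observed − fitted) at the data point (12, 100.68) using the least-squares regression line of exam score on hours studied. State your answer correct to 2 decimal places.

3.40

n = 5, Σx = 42, Σy = 360.12, Σxy = 3384.2, Σx² = 404
Sxx = Σx² − (Σx)²/n = 404 − 352.8 = 51.2
Sxy = Σxy − (Σx)(Σy)/n = 3384.2 − 3025.008 = 359.192
b = Sxy/Sxx = 359.192/51.2 = 7.015469
a = ȳ − b·x̄ = 72.024 − 7.015469·8.4 = 13.094062
ŷ(12) = 13.094062 + 7.015469·12 = 97.279687
residual = y − ŷ = 100.68 − 97.279687 = 3.400313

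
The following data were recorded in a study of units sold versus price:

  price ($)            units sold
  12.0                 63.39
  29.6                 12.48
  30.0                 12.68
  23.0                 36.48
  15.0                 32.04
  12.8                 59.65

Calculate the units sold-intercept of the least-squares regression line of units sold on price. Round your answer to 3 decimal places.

85.615

n = 6, Σx = 122.4, Σy = 216.72, Σxy = 3593.648, Σx² = 2838
Sxx = Σx² − (Σx)²/n = 2838 − 2496.96 = 341.04
Sxy = Σxy − (Σx)(Σy)/n = 3593.648 − 4421.088 = -827.44
b = Sxy/Sxx = -827.44/341.04 = -2.426226
a = ȳ − b·x̄ = 36.12 − (-2.426226)·20.4 = 85.615004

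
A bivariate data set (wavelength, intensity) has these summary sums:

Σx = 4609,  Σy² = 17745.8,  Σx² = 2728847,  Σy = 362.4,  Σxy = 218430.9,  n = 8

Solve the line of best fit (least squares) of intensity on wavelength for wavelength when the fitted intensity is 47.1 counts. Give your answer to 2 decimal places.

Sxx = Σx² − (Σx)²/n = 2728847 − 2655360.125 = 73486.875
Sxy = Σxy − (Σx)(Σy)/n = 218430.9 − 208787.7 = 9643.2
b = Sxy/Sxx = 9643.2/73486.875 = 0.131223
a = ȳ − b·x̄ = 45.3 − 0.131223·576.125 = -30.301100
Set a + b·x = 47.1: x = (47.1 − (-30.301100)) / 0.131223 = 589.842062

589.84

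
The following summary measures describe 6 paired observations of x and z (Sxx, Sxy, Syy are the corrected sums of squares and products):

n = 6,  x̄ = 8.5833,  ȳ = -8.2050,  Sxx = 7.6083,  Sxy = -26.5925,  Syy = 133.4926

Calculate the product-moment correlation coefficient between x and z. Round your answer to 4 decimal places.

r = Sxy/√(Sxx·Syy) = -26.5925/√(1015.651749) = -26.5925/31.869292 = -0.834424

-0.8344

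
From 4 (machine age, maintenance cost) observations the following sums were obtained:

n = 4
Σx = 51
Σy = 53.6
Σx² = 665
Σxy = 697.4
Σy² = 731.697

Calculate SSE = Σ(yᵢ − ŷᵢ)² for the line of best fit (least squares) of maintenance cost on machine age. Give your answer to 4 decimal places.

0.1689

Sxx = Σx² − (Σx)²/n = 665 − 650.25 = 14.75
Sxy = Σxy − (Σx)(Σy)/n = 697.4 − 683.4 = 14
Syy = Σy² − (Σy)²/n = 731.697 − 718.24 = 13.457
b = Sxy/Sxx = 14/14.75 = 0.949153
SSE = Syy − b·Sxy = 13.457 − 0.949153·14 = 0.168864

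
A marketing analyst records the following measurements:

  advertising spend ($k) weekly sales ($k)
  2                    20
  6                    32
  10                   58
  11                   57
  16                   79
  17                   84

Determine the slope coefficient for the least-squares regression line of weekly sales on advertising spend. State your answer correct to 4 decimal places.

4.3609

n = 6, Σx = 62, Σy = 330, Σxy = 4131, Σx² = 806
Sxx = Σx² − (Σx)²/n = 806 − 640.666667 = 165.333333
Sxy = Σxy − (Σx)(Σy)/n = 4131 − 3410 = 721
b = Sxy/Sxx = 721/165.333333 = 4.360887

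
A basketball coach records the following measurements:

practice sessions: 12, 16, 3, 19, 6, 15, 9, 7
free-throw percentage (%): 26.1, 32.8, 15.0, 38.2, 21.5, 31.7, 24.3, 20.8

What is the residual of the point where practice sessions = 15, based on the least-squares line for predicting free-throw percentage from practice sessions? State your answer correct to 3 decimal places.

n = 8, Σx = 87, Σy = 210.4, Σxy = 2577.6, Σx² = 1161
Sxx = Σx² − (Σx)²/n = 1161 − 946.125 = 214.875
Sxy = Σxy − (Σx)(Σy)/n = 2577.6 − 2288.1 = 289.5
b = Sxy/Sxx = 289.5/214.875 = 1.347295
a = ȳ − b·x̄ = 26.3 − 1.347295·10.875 = 11.648168
ŷ(15) = 11.648168 + 1.347295·15 = 31.857592
residual = y − ŷ = 31.7 − 31.857592 = -0.157592

-0.158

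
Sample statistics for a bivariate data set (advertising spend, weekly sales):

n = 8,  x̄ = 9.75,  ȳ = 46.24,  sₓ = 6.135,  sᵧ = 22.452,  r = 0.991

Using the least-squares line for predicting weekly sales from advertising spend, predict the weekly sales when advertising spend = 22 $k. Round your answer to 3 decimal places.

b = r · sᵧ/sₓ = 0.991 · 22.452/6.135 = 3.626721
a = ȳ − b·x̄ = 46.24 − 3.626721·9.75 = 10.879472
ŷ(22) = a + b·22 = 10.879472 + 3.626721·22 = 90.667330

90.667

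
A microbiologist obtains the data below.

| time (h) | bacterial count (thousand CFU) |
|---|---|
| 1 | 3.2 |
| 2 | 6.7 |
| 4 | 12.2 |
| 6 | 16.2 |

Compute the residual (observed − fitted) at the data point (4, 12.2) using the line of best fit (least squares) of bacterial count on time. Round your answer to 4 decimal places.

n = 4, Σx = 13, Σy = 38.3, Σxy = 162.6, Σx² = 57
Sxx = Σx² − (Σx)²/n = 57 − 42.25 = 14.75
Sxy = Σxy − (Σx)(Σy)/n = 162.6 − 124.475 = 38.125
b = Sxy/Sxx = 38.125/14.75 = 2.584746
a = ȳ − b·x̄ = 9.575 − 2.584746·3.25 = 1.174576
ŷ(4) = 1.174576 + 2.584746·4 = 11.513559
residual = y − ŷ = 12.2 − 11.513559 = 0.686441

0.6864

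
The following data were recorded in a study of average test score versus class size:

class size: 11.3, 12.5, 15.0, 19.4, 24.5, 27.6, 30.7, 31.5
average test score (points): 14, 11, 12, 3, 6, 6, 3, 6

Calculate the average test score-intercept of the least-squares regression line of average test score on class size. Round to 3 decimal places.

n = 8, Σx = 172.5, Σy = 61, Σxy = 1127.6, Σx² = 4182.05
Sxx = Σx² − (Σx)²/n = 4182.05 − 3719.53125 = 462.51875
Sxy = Σxy − (Σx)(Σy)/n = 1127.6 − 1315.3125 = -187.7125
b = Sxy/Sxx = -187.7125/462.51875 = -0.405848
a = ȳ − b·x̄ = 7.625 − (-0.405848)·21.5625 = 16.376106

16.376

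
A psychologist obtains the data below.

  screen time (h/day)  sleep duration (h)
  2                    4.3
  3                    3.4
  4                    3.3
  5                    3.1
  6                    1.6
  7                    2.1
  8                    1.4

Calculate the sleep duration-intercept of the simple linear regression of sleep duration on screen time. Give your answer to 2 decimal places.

5.06

n = 7, Σx = 35, Σy = 19.2, Σxy = 83, Σx² = 203
Sxx = Σx² − (Σx)²/n = 203 − 175 = 28
Sxy = Σxy − (Σx)(Σy)/n = 83 − 96 = -13
b = Sxy/Sxx = -13/28 = -0.464286
a = ȳ − b·x̄ = 2.742857 − (-0.464286)·5 = 5.064286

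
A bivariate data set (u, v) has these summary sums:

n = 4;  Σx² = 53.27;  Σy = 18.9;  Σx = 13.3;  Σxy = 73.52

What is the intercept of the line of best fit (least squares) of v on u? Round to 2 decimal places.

Sxx = Σx² − (Σx)²/n = 53.27 − 44.2225 = 9.0475
Sxy = Σxy − (Σx)(Σy)/n = 73.52 − 62.8425 = 10.6775
b = Sxy/Sxx = 10.6775/9.0475 = 1.180160
a = ȳ − b·x̄ = 4.725 − 1.180160·3.325 = 0.800967

0.80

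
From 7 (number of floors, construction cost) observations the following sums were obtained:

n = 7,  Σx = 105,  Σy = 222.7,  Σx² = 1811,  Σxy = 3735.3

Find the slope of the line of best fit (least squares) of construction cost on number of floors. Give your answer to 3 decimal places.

1.673

Sxx = Σx² − (Σx)²/n = 1811 − 1575 = 236
Sxy = Σxy − (Σx)(Σy)/n = 3735.3 − 3340.5 = 394.8
b = Sxy/Sxx = 394.8/236 = 1.672881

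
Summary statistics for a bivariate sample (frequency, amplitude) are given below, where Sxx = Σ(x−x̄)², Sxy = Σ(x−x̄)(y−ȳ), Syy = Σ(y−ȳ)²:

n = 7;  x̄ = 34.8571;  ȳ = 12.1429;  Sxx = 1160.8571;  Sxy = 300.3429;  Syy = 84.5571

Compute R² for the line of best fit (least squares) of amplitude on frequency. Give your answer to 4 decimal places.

R² = Sxy²/(Sxx·Syy) = (300.3429)²/(1160.8571·84.5571) = 0.918980

0.9190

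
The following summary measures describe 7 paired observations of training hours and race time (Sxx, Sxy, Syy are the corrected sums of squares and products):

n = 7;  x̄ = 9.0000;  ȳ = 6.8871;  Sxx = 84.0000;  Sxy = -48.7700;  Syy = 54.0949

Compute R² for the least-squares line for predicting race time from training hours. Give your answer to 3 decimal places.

0.523

R² = Sxy²/(Sxx·Syy) = (-48.77)²/(84·54.0949) = 0.523444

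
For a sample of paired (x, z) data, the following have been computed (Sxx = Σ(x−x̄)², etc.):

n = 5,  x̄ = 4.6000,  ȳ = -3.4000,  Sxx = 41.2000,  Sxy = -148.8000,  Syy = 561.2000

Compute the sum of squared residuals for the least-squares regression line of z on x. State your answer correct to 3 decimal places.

23.786

b = Sxy/Sxx = -148.8/41.2 = -3.611650
SSE = Syy − b·Sxy = 561.2 − (-3.611650)·(-148.8) = 23.786408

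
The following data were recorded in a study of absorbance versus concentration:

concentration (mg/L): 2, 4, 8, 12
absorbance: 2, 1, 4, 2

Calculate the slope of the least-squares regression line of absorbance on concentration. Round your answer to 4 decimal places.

0.0932

n = 4, Σx = 26, Σy = 9, Σxy = 64, Σx² = 228
Sxx = Σx² − (Σx)²/n = 228 − 169 = 59
Sxy = Σxy − (Σx)(Σy)/n = 64 − 58.5 = 5.5
b = Sxy/Sxx = 5.5/59 = 0.093220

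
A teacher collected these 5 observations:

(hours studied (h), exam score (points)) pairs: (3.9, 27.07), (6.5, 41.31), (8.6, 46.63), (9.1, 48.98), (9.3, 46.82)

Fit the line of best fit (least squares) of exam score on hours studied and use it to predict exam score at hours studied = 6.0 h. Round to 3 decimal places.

36.558

n = 5, Σx = 37.4, Σy = 210.81, Σxy = 1656.25, Σx² = 300.72
Sxx = Σx² − (Σx)²/n = 300.72 − 279.752 = 20.968
Sxy = Σxy − (Σx)(Σy)/n = 1656.25 − 1576.8588 = 79.3912
b = Sxy/Sxx = 79.3912/20.968 = 3.786303
a = ȳ − b·x̄ = 42.162 − 3.786303·7.48 = 13.840454
ŷ(6.0) = a + b·6.0 = 13.840454 + 3.786303·6 = 36.558272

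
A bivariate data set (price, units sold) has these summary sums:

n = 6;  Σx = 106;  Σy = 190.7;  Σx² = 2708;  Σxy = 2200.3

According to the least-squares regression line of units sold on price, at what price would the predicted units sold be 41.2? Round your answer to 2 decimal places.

10.94

Sxx = Σx² − (Σx)²/n = 2708 − 1872.666667 = 835.333333
Sxy = Σxy − (Σx)(Σy)/n = 2200.3 − 3369.033333 = -1168.733333
b = Sxy/Sxx = -1168.733333/835.333333 = -1.399122
a = ȳ − b·x̄ = 31.783333 − (-1.399122)·17.666667 = 56.501157
Set a + b·x = 41.2: x = (41.2 − 56.501157) / (-1.399122) = 10.936256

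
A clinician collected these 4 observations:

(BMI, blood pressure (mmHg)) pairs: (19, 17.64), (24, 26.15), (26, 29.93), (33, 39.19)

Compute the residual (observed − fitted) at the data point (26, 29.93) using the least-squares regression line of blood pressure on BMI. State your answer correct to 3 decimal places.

n = 4, Σx = 102, Σy = 112.91, Σxy = 3034.21, Σx² = 2702
Sxx = Σx² − (Σx)²/n = 2702 − 2601 = 101
Sxy = Σxy − (Σx)(Σy)/n = 3034.21 − 2879.205 = 155.005
b = Sxy/Sxx = 155.005/101 = 1.534703
a = ȳ − b·x̄ = 28.2275 − 1.534703·25.5 = -10.907426
ŷ(26) = -10.907426 + 1.534703·26 = 28.994851
residual = y − ŷ = 29.93 − 28.994851 = 0.935149

0.935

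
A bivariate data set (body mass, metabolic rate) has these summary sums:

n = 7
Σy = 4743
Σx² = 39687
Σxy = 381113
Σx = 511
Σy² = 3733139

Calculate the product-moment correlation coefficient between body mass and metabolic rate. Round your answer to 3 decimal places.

Sxx = Σx² − (Σx)²/n = 39687 − 37303 = 2384
Sxy = Σxy − (Σx)(Σy)/n = 381113 − 346239 = 34874
Syy = Σy² − (Σy)²/n = 3733139 − 3213721.285714 = 519417.714286
r = Sxy/√(Sxx·Syy) = 34874/√(1238291830.857143) = 34874/35189.370993 = 0.991038

0.991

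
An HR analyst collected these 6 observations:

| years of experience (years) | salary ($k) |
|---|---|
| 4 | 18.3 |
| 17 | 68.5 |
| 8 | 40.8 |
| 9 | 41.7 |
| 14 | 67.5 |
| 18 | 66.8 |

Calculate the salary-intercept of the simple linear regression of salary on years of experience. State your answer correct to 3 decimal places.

n = 6, Σx = 70, Σy = 303.6, Σxy = 4086.8, Σx² = 970
Sxx = Σx² − (Σx)²/n = 970 − 816.666667 = 153.333333
Sxy = Σxy − (Σx)(Σy)/n = 4086.8 − 3542 = 544.8
b = Sxy/Sxx = 544.8/153.333333 = 3.553043
a = ȳ − b·x̄ = 50.6 − 3.553043·11.666667 = 9.147826

9.148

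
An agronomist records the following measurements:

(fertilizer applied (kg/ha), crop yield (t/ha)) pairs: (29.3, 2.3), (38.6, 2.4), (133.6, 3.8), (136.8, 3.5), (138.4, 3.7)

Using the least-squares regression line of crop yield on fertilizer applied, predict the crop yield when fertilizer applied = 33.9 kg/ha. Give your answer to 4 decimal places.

2.3524

n = 5, Σx = 476.7, Σy = 15.7, Σxy = 1658.59, Σx² = 58066.21
Sxx = Σx² − (Σx)²/n = 58066.21 − 45448.578 = 12617.632
Sxy = Σxy − (Σx)(Σy)/n = 1658.59 − 1496.838 = 161.752
b = Sxy/Sxx = 161.752/12617.632 = 0.012820
a = ȳ − b·x̄ = 3.14 − 0.012820·95.34 = 1.917787
ŷ(33.9) = a + b·33.9 = 1.917787 + 0.012820·33.9 = 2.352369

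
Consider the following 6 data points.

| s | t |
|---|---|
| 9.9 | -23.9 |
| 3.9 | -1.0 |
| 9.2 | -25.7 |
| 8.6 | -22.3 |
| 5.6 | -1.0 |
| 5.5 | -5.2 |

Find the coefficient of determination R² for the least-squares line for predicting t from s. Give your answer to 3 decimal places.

n = 6, Σx = 42.7, Σy = -79.1, Σxy = -702.93, Σx² = 333.43, Σy² = 1758.03
Sxx = Σx² − (Σx)²/n = 333.43 − 303.881667 = 29.548333
Sxy = Σxy − (Σx)(Σy)/n = -702.93 − (-562.928333) = -140.001667
Syy = Σy² − (Σy)²/n = 1758.03 − 1042.801667 = 715.228333
R² = Sxy²/(Sxx·Syy) = (-140.001667)²/(29.548333·715.228333) = 0.927446

0.927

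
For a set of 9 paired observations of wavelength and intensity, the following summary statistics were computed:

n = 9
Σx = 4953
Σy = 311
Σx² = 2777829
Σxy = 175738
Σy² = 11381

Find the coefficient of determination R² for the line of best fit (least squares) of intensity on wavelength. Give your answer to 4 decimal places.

0.6369

Sxx = Σx² − (Σx)²/n = 2777829 − 2725801 = 52028
Sxy = Σxy − (Σx)(Σy)/n = 175738 − 171153.666667 = 4584.333333
Syy = Σy² − (Σy)²/n = 11381 − 10746.777778 = 634.222222
R² = Sxy²/(Sxx·Syy) = (4584.333333)²/(52028·634.222222) = 0.636904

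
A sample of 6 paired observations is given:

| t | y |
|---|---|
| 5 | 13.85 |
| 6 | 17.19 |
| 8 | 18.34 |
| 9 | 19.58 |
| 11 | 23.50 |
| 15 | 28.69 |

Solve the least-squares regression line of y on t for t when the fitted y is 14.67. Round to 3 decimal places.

5.116

n = 6, Σx = 54, Σy = 121.15, Σxy = 1184.18, Σx² = 552
Sxx = Σx² − (Σx)²/n = 552 − 486 = 66
Sxy = Σxy − (Σx)(Σy)/n = 1184.18 − 1090.35 = 93.83
b = Sxy/Sxx = 93.83/66 = 1.421667
a = ȳ − b·x̄ = 20.191667 − 1.421667·9 = 7.396667
Set a + b·x = 14.67: x = (14.67 − 7.396667) / 1.421667 = 5.116061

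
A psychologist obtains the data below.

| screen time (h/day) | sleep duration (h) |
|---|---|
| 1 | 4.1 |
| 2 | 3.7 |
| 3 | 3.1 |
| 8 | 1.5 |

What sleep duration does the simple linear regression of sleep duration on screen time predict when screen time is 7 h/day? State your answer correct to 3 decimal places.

1.821

n = 4, Σx = 14, Σy = 12.4, Σxy = 32.8, Σx² = 78
Sxx = Σx² − (Σx)²/n = 78 − 49 = 29
Sxy = Σxy − (Σx)(Σy)/n = 32.8 − 43.4 = -10.6
b = Sxy/Sxx = -10.6/29 = -0.365517
a = ȳ − b·x̄ = 3.1 − (-0.365517)·3.5 = 4.379310
ŷ(7) = a + b·7 = 4.379310 + (-0.365517)·7 = 1.820690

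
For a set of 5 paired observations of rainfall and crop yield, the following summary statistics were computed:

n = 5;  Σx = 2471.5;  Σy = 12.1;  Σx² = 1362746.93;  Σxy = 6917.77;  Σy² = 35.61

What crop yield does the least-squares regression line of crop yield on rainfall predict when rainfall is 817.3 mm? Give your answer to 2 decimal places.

Sxx = Σx² − (Σx)²/n = 1362746.93 − 1221662.45 = 141084.48
Sxy = Σxy − (Σx)(Σy)/n = 6917.77 − 5981.03 = 936.74
b = Sxy/Sxx = 936.74/141084.48 = 0.006640
a = ȳ − b·x̄ = 2.42 − 0.006640·494.3 = -0.861938
ŷ(817.3) = a + b·817.3 = -0.861938 + 0.006640·817.3 = 4.564580

4.56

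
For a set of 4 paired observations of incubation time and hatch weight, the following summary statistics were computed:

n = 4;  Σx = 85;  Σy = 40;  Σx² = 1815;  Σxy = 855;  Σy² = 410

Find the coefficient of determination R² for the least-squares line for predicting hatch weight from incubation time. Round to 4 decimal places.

Sxx = Σx² − (Σx)²/n = 1815 − 1806.25 = 8.75
Sxy = Σxy − (Σx)(Σy)/n = 855 − 850 = 5
Syy = Σy² − (Σy)²/n = 410 − 400 = 10
R² = Sxy²/(Sxx·Syy) = (5)²/(8.75·10) = 0.285714

0.2857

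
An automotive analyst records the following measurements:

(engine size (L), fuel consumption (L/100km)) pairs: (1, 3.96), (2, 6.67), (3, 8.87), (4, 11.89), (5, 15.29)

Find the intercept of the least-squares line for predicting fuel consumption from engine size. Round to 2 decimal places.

n = 5, Σx = 15, Σy = 46.68, Σxy = 167.92, Σx² = 55
Sxx = Σx² − (Σx)²/n = 55 − 45 = 10
Sxy = Σxy − (Σx)(Σy)/n = 167.92 − 140.04 = 27.88
b = Sxy/Sxx = 27.88/10 = 2.788
a = ȳ − b·x̄ = 9.336 − 2.788·3 = 0.972

0.97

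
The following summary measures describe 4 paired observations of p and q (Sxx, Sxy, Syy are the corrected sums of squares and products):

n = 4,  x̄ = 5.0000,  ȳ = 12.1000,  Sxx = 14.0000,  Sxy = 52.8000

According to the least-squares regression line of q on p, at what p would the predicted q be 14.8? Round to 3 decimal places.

5.716

b = Sxy/Sxx = 52.8/14 = 3.771429
a = ȳ − b·x̄ = 12.1 − 3.771429·5 = -6.757143
Set a + b·x = 14.8: x = (14.8 − (-6.757143)) / 3.771429 = 5.715909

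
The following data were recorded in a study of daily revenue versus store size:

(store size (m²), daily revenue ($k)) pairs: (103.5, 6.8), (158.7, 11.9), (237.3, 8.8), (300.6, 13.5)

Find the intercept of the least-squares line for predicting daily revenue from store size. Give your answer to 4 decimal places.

n = 4, Σx = 800.1, Σy = 41, Σxy = 8738.67, Σx² = 182569.59
Sxx = Σx² − (Σx)²/n = 182569.59 − 160040.0025 = 22529.5875
Sxy = Σxy − (Σx)(Σy)/n = 8738.67 − 8201.025 = 537.645
b = Sxy/Sxx = 537.645/22529.5875 = 0.023864
a = ȳ − b·x̄ = 10.25 − 0.023864·200.025 = 5.476613

5.4766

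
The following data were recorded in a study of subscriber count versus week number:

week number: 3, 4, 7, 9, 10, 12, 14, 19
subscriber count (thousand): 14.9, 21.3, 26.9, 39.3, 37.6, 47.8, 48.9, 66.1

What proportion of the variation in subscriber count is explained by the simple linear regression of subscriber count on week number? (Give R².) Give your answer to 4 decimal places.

0.9792

n = 8, Σx = 78, Σy = 302.8, Σxy = 3562, Σx² = 956, Σy² = 13402.82
Sxx = Σx² − (Σx)²/n = 956 − 760.5 = 195.5
Sxy = Σxy − (Σx)(Σy)/n = 3562 − 2952.3 = 609.7
Syy = Σy² − (Σy)²/n = 13402.82 − 11460.98 = 1941.84
R² = Sxy²/(Sxx·Syy) = (609.7)²/(195.5·1941.84) = 0.979202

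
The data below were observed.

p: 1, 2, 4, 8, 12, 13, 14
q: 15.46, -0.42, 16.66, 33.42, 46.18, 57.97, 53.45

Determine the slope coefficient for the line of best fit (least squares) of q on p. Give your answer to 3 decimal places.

3.870

n = 7, Σx = 54, Σy = 222.72, Σxy = 2404.69, Σx² = 594
Sxx = Σx² − (Σx)²/n = 594 − 416.571429 = 177.428571
Sxy = Σxy − (Σx)(Σy)/n = 2404.69 − 1718.125714 = 686.564286
b = Sxy/Sxx = 686.564286/177.428571 = 3.869525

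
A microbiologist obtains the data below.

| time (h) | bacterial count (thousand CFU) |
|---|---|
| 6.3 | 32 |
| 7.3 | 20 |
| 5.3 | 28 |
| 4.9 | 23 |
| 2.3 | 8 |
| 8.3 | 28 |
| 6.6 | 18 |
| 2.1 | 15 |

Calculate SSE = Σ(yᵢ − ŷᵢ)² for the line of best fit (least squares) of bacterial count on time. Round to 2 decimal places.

n = 8, Σx = 43.1, Σy = 172, Σxy = 1009.8, Σx² = 267.23, Σy² = 4134
Sxx = Σx² − (Σx)²/n = 267.23 − 232.20125 = 35.02875
Sxy = Σxy − (Σx)(Σy)/n = 1009.8 − 926.65 = 83.15
Syy = Σy² − (Σy)²/n = 4134 − 3698 = 436
b = Sxy/Sxx = 83.15/35.02875 = 2.373764
SSE = Syy − b·Sxy = 436 − 2.373764·83.15 = 238.621489

238.62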